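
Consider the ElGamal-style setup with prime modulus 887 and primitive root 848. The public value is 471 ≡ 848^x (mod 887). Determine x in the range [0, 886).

Baby-step giant-step with m = ceil(sqrt(886)) = 30.
Baby table (848^j mod 887 for j=0..29):
  0:1  1:848  2:634  3:110  4:145  5:554  6:569  7:871
  8:624  9:500  10:14  11:341  12:6  13:653  14:256  15:660
  16:870  17:663  18:753  19:791  20:196  21:339  22:84  23:272
  24:36  25:370  26:649  27:412  28:785  29:430
Giant step factor: 848^(-30) ≡ 171 (mod 887).
Scan 471·171^i mod 887 for i = 0, 1, …:
  i=0: 471   i=1: 711   i=2: 62   i=3: 845
  i=4: 801   i=5: 373   i=6: 806   i=7: 341
Match at i=7, j=11: x = 7·30 + 11 = 221.

221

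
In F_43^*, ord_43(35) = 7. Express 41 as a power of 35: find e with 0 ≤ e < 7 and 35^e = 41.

Successive powers of 35 modulo 43:
  35^0=1  35^1=35  35^2=21  35^3=4  35^4=11  35^5=41
So 35^5 ≡ 41 (mod 43), giving e = 5.

5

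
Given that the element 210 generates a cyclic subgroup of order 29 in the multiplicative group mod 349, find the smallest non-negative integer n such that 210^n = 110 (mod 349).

23

Successive powers of 210 modulo 349:
  210^0=1  210^1=210  210^2=126  210^3=285  210^4=171  210^5=312
  210^6=257  210^7=224  210^8=274  210^9=304  210^10=322  210^11=263
  210^12=88  210^13=332  210^14=269  210^15=301  210^16=41  210^17=234
  210^18=280  210^19=168  210^20=31  210^21=228  210^22=67  210^23=110
So 210^23 ≡ 110 (mod 349), giving n = 23.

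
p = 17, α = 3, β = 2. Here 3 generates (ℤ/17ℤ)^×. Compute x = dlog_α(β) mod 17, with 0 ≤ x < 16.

14

Successive powers of 3 modulo 17:
  3^0=1  3^1=3  3^2=9  3^3=10  3^4=13  3^5=5
  3^6=15  3^7=11  3^8=16  3^9=14  3^10=8  3^11=7
  3^12=4  3^13=12  3^14=2
So 3^14 ≡ 2 (mod 17), giving x = 14.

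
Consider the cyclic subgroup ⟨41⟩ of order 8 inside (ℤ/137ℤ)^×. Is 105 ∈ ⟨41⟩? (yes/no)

⟨41⟩ has order 8; its elements mod 137 are {1, 10, 37, 41, 96, 100, 127, 136}.
105 is not in this set.

no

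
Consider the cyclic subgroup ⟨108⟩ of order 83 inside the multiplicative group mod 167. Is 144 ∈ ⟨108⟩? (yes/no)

144 ∈ ⟨108⟩ iff 144^83 ≡ 1 (mod 167), since |⟨108⟩| = 83.
144^83 mod 167 = 1.
Since 1 = 1, 144 lies in the subgroup.

yes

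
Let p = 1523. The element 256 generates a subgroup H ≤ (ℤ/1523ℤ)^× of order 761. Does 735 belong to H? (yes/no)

no

735 ∈ ⟨256⟩ iff 735^761 ≡ 1 (mod 1523), since |⟨256⟩| = 761.
735^761 mod 1523 = 1522.
Since 1522 ≠ 1, 735 does not lie in the subgroup.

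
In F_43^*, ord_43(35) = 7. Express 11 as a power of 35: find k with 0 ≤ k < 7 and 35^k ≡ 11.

Successive powers of 35 modulo 43:
  35^0=1  35^1=35  35^2=21  35^3=4  35^4=11
So 35^4 ≡ 11 (mod 43), giving k = 4.

4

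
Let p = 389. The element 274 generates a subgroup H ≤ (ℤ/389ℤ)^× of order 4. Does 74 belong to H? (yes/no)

⟨274⟩ has order 4; its elements mod 389 are {1, 115, 274, 388}.
74 is not in this set.

no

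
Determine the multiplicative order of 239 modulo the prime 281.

280

The order of 239 must divide p − 1 = 280 = 2^3 · 5 · 7.
Divisors: 1, 2, 4, 5, 7, 8, 10, 14, 20, 28, 35, 40, 56, 70, 140, 280.
Check each in increasing order: 239^1 ≡ 239;  239^2 ≡ 78;  239^4 ≡ 183;  239^5 ≡ 182;  239^7 ≡ 146;  239^8 ≡ 50;  239^10 ≡ 247;  239^14 ≡ 241;  239^20 ≡ 32;  239^28 ≡ 195;  239^35 ≡ 89;  239^40 ≡ 181;  239^56 ≡ 90;  239^70 ≡ 53;  239^140 ≡ 280;  239^280 ≡ 1.
Smallest exponent giving 1 is 280.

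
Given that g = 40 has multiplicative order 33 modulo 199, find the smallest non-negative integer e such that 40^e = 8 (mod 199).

2

Successive powers of 40 modulo 199:
  40^0=1  40^1=40  40^2=8
So 40^2 ≡ 8 (mod 199), giving e = 2.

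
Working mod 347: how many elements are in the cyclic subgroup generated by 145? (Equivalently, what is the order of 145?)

346

The order of 145 must divide p − 1 = 346 = 2 · 173.
Divisors: 1, 2, 173, 346.
Check each in increasing order: 145^1 ≡ 145;  145^2 ≡ 205;  145^173 ≡ 346;  145^346 ≡ 1.
Smallest exponent giving 1 is 346.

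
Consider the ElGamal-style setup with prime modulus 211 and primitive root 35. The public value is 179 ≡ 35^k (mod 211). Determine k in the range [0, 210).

50

Baby-step giant-step with m = ceil(sqrt(210)) = 15.
Baby table (35^j mod 211 for j=0..14):
  0:1  1:35  2:170  3:42  4:204  5:177  6:76  7:128
  8:49  9:27  10:101  11:159  12:79  13:22  14:137
Giant step factor: 35^(-15) ≡ 40 (mod 211).
Scan 179·40^i mod 211 for i = 0, 1, …:
  i=0: 179   i=1: 197   i=2: 73   i=3: 177
Match at i=3, j=5: k = 3·15 + 5 = 50.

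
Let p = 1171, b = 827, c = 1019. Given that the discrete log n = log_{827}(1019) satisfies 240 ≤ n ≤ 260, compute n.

250

Compute 827^240 mod 1171 = 824, then multiply by 827 repeatedly:
  827^240=824  827^241=1097  827^242=865  827^243=1045  827^244=17
  827^245=7  827^246=1105  827^247=455  827^248=394  827^249=300
  827^250=1019
Found 1019 at exponent 250.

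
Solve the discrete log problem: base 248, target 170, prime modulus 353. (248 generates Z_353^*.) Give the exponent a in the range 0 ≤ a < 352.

Baby-step giant-step with m = ceil(sqrt(352)) = 19.
Baby table (248^j mod 353 for j=0..18):
  0:1  1:248  2:82  3:215  4:17  5:333  6:335  7:125
  8:289  9:13  10:47  11:7  12:324  13:221  14:93  15:119
  16:213  17:227  18:169
Giant step factor: 248^(-19) ≡ 26 (mod 353).
Scan 170·26^i mod 353 for i = 0, 1, …:
  i=0: 170   i=1: 184   i=2: 195   i=3: 128
  i=4: 151   i=5: 43   i=6: 59   i=7: 122
  i=8: 348   i=9: 223   i=10: 150   i=11: 17
Match at i=11, j=4: a = 11·19 + 4 = 213.

213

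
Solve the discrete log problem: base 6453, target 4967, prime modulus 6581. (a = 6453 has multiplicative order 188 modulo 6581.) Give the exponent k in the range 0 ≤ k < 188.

Baby-step giant-step with m = ceil(sqrt(188)) = 14.
Baby table (6453^j mod 6581 for j=0..13):
  0:1  1:6453  2:3222  3:2187  4:3047  5:4844  6:5163  7:3817
  8:4999  9:5066  10:3071  11:1772  12:3519  13:3657
Giant step factor: 6453^(-14) ≡ 2500 (mod 6581).
Scan 4967·2500^i mod 6581 for i = 0, 1, …:
  i=0: 4967   i=1: 5734   i=2: 1582   i=3: 6400
  i=4: 1589   i=5: 4157   i=6: 1101   i=7: 1642
  i=8: 5037   i=9: 3047
Match at i=9, j=4: k = 9·14 + 4 = 130.

130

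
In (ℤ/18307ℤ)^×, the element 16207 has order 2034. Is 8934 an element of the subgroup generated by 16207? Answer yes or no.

no

8934 ∈ ⟨16207⟩ iff 8934^2034 ≡ 1 (mod 18307), since |⟨16207⟩| = 2034.
8934^2034 mod 18307 = 12983.
Since 12983 ≠ 1, 8934 does not lie in the subgroup.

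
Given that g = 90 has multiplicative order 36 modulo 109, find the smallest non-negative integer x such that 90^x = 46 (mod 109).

30

Successive powers of 90 modulo 109:
  90^0=1  90^1=90  90^2=34  90^3=8  90^4=66  90^5=54
  90^6=64  90^7=92  90^8=105  90^9=76  90^10=82  90^11=77
  90^12=63  90^13=2  90^14=71  90^15=68  90^16=16  90^17=23
  90^18=108  90^19=19  90^20=75  90^21=101  90^22=43  90^23=55
  90^24=45  90^25=17  90^26=4  90^27=33  90^28=27  90^29=32
  90^30=46
So 90^30 ≡ 46 (mod 109), giving x = 30.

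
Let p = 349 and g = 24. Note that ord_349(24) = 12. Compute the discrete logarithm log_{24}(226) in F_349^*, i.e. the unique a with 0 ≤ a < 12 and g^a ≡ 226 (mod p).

4

Successive powers of 24 modulo 349:
  24^0=1  24^1=24  24^2=227  24^3=213  24^4=226
So 24^4 ≡ 226 (mod 349), giving a = 4.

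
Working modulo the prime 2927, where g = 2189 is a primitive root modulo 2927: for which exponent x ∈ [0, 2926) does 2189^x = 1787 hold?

333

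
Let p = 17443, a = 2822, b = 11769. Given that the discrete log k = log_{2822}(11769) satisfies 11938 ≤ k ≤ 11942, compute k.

11939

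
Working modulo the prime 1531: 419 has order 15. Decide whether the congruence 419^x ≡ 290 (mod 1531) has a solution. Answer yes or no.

no

290 ∈ ⟨419⟩ iff 290^15 ≡ 1 (mod 1531), since |⟨419⟩| = 15.
290^15 mod 1531 = 624.
Since 624 ≠ 1, 290 does not lie in the subgroup.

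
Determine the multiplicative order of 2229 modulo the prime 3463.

The order of 2229 must divide p − 1 = 3462 = 2 · 3 · 577.
Divisors: 1, 2, 3, 6, 577, 1154, 1731, 3462.
Check each in increasing order: 2229^1 ≡ 2229;  2229^2 ≡ 2499;  2229^3 ≡ 1767;  2229^6 ≡ 2126;  2229^577 ≡ 367;  2229^1154 ≡ 3095;  2229^1731 ≡ 1.
Smallest exponent giving 1 is 1731.

1731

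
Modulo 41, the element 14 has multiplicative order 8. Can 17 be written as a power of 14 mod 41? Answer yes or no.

no

17 ∈ ⟨14⟩ iff 17^8 ≡ 1 (mod 41), since |⟨14⟩| = 8.
17^8 mod 41 = 16.
Since 16 ≠ 1, 17 does not lie in the subgroup.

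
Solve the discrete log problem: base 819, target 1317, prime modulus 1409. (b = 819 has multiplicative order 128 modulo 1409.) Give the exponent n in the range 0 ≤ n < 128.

114

Baby-step giant-step with m = ceil(sqrt(128)) = 12.
Baby table (819^j mod 1409 for j=0..11):
  0:1  1:819  2:77  3:1067  4:293  5:437  6:17  7:1242
  8:1309  9:1231  10:754  11:384
Giant step factor: 819^(-12) ≡ 1370 (mod 1409).
Scan 1317·1370^i mod 1409 for i = 0, 1, …:
  i=0: 1317   i=1: 770   i=2: 968   i=3: 291
  i=4: 1332   i=5: 185   i=6: 1239   i=7: 994
  i=8: 686   i=9: 17
Match at i=9, j=6: n = 9·12 + 6 = 114.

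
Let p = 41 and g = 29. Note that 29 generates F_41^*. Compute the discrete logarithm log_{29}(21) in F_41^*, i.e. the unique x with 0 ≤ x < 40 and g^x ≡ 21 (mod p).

2

Successive powers of 29 modulo 41:
  29^0=1  29^1=29  29^2=21
So 29^2 ≡ 21 (mod 41), giving x = 2.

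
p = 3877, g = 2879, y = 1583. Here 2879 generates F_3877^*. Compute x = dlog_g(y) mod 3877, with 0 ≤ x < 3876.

2592

Baby-step giant-step with m = ceil(sqrt(3876)) = 63.
Baby table (2879^j mod 3877 for j=0..62):
  0:1  1:2879  2:3492  3:407  4:899  5:2262  6:2815  7:1455
  8:1785  9:1990  10:2881  11:1496  12:3514  13:1713  14:183  15:3462
  16:3208  17:818  18:1683  19:2984  20:3381  21:2629  22:987  23:3609
  24:3828  25:2378  26:3357  27:3319  28:2473  29:1595  30:1637  31:2368
  32:1706  33:3292  34:2280  35:359  36:2279  37:1357  38:2664  39:950
  40:1765  41:2565  42:2827  43:1110  44:1042  45:2997  46:2038  47:1501
  48:2401  49:3665  50:2218  51:203  52:2887  53:3262  54:1204  55:278
  56:1700  57:1526  58:713  59:1794  60:762  61:3293  62:1282
Giant step factor: 2879^(-63) ≡ 1342 (mod 3877).
Scan 1583·1342^i mod 3877 for i = 0, 1, …:
  i=0: 1583   i=1: 3667   i=2: 1201   i=3: 2787
  i=4: 2726   i=5: 2281   i=6: 2149   i=7: 3347
  i=8: 2108   i=9: 2603     …   i=40: 2538
  i=41: 1990
Match at i=41, j=9: x = 41·63 + 9 = 2592.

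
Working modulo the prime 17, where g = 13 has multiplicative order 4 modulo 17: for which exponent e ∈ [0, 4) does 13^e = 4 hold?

3

Successive powers of 13 modulo 17:
  13^0=1  13^1=13  13^2=16  13^3=4
So 13^3 ≡ 4 (mod 17), giving e = 3.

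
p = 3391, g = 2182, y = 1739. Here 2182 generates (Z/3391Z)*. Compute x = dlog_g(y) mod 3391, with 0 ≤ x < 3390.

1810

Baby-step giant-step with m = ceil(sqrt(3390)) = 59.
Baby table (2182^j mod 3391 for j=0..58):
  0:1  1:2182  2:160  3:3238  4:1863  5:2648  6:3063  7:3196
  8:1776  9:2710  10:2707  11:2943  12:2463  13:2922  14:724  15:2953
  16:546  17:1131  18:2585  19:1237  20:3289  21:1242  22:635  23:2042
  24:3261  25:1184  26:2937  27:2935  28:1962  29:1642  30:1948  31:1613
  32:3099  33:364  34:754  35:593  36:1955  37:3323  38:828  39:2684
  40:231  41:2174  42:3050  43:1958  44:3087  45:1308  46:2225  47:2429
  48:3336  49:2066  50:1373  51:1633  52:2656  53:173  54:1085  55:552
  56:659  57:154  58:319
Giant step factor: 2182^(-59) ≡ 1427 (mod 3391).
Scan 1739·1427^i mod 3391 for i = 0, 1, …:
  i=0: 1739   i=1: 2732   i=2: 2305   i=3: 3356
  i=4: 920   i=5: 523   i=6: 301   i=7: 2261
  i=8: 1606   i=9: 2837     …   i=29: 1742
  i=30: 231
Match at i=30, j=40: x = 30·59 + 40 = 1810.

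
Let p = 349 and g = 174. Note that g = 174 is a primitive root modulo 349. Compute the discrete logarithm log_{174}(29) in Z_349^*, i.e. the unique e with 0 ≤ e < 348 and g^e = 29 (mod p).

Baby-step giant-step with m = ceil(sqrt(348)) = 19.
Baby table (174^j mod 349 for j=0..18):
  0:1  1:174  2:262  3:218  4:240  5:229  6:60  7:319
  8:15  9:167  10:91  11:129  12:110  13:294  14:202  15:248
  16:225  17:62  18:318
Giant step factor: 174^(-19) ≡ 259 (mod 349).
Scan 29·259^i mod 349 for i = 0, 1, …:
  i=0: 29   i=1: 182   i=2: 23   i=3: 24
  i=4: 283   i=5: 7   i=6: 68   i=7: 162
  i=8: 78   i=9: 309   i=10: 110
Match at i=10, j=12: e = 10·19 + 12 = 202.

202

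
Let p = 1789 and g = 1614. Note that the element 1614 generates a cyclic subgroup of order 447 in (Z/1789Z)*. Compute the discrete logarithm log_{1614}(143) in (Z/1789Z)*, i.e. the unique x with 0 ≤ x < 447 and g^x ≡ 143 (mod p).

123

Baby-step giant-step with m = ceil(sqrt(447)) = 22.
Baby table (1614^j mod 1789 for j=0..21):
  0:1  1:1614  2:212  3:469  4:219  5:1033  6:1703  7:738
  8:1447  9:813  10:845  11:612  12:240  13:936  14:788  15:1642
  16:679  17:1038  18:828  19:9  20:214  21:119
Giant step factor: 1614^(-22) ≡ 1444 (mod 1789).
Scan 143·1444^i mod 1789 for i = 0, 1, …:
  i=0: 143   i=1: 757   i=2: 29   i=3: 729
  i=4: 744   i=5: 936
Match at i=5, j=13: x = 5·22 + 13 = 123.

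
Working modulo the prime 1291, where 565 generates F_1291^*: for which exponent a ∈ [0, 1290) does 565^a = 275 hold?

923

Baby-step giant-step with m = ceil(sqrt(1290)) = 36.
Baby table (565^j mod 1291 for j=0..35):
  0:1  1:565  2:348  3:388  4:1041  5:760  6:788  7:1116
  8:532  9:1068  10:523  11:1147  12:1264  13:237  14:932  15:1143
  16:295  17:136  18:671  19:852  20:1128  21:857  22:80  23:15
  24:729  25:56  26:656  27:123  28:1072  29:201  30:1248  31:234
  32:528  33:99  34:422  35:886
Giant step factor: 565^(-36) ≡ 272 (mod 1291).
Scan 275·272^i mod 1291 for i = 0, 1, …:
  i=0: 275   i=1: 1213   i=2: 731   i=3: 18
  i=4: 1023   i=5: 691   i=6: 757   i=7: 635
  i=8: 1017   i=9: 350     …   i=24: 394
  i=25: 15
Match at i=25, j=23: a = 25·36 + 23 = 923.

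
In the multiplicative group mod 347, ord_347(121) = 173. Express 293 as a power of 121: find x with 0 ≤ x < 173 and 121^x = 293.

129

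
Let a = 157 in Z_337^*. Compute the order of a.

112

The order of 157 must divide p − 1 = 336 = 2^4 · 3 · 7.
Divisors: 1, 2, 3, 4, 6, 7, 8, 12, 14, 16, 21, 24, 28, 42, 48, 56, 84, 112, 168, 336.
Check each in increasing order: 157^1 ≡ 157;  157^2 ≡ 48;  157^3 ≡ 122;  157^4 ≡ 282;  157^6 ≡ 56;  157^7 ≡ 30;  157^8 ≡ 329;  157^12 ≡ 103;  157^14 ≡ 226;  157^16 ≡ 64;  157^21 ≡ 40;  157^24 ≡ 162;  157^28 ≡ 189;  157^42 ≡ 252;  157^48 ≡ 295;  157^56 ≡ 336;  157^84 ≡ 148;  157^112 ≡ 1.
Smallest exponent giving 1 is 112.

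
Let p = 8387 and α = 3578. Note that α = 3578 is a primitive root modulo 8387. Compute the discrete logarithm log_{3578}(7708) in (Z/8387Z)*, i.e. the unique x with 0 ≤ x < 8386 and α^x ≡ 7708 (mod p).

4891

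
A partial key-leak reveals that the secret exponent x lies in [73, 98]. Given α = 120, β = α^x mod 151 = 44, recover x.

Compute 120^73 mod 151 = 140, then multiply by 120 repeatedly:
  120^73=140  120^74=39  120^75=150  120^76=31  120^77=96
  120^78=44
Found 44 at exponent 78.

78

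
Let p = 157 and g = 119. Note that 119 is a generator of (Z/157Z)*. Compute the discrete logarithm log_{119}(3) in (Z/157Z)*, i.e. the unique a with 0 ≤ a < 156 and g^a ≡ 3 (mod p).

Baby-step giant-step with m = ceil(sqrt(156)) = 13.
Baby table (119^j mod 157 for j=0..12):
  0:1  1:119  2:31  3:78  4:19  5:63  6:118  7:69
  8:47  9:98  10:44  11:55  12:108
Giant step factor: 119^(-13) ≡ 107 (mod 157).
Scan 3·107^i mod 157 for i = 0, 1, …:
  i=0: 3   i=1: 7   i=2: 121   i=3: 73
  i=4: 118
Match at i=4, j=6: a = 4·13 + 6 = 58.

58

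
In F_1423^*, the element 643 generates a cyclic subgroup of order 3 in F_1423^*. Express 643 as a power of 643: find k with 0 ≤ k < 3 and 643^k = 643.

Successive powers of 643 modulo 1423:
  643^0=1  643^1=643
So 643^1 ≡ 643 (mod 1423), giving k = 1.

1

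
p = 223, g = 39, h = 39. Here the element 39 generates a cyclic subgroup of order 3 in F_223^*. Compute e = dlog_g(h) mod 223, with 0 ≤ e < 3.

Successive powers of 39 modulo 223:
  39^0=1  39^1=39
So 39^1 ≡ 39 (mod 223), giving e = 1.

1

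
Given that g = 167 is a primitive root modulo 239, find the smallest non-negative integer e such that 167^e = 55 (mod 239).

Baby-step giant-step with m = ceil(sqrt(238)) = 16.
Baby table (167^j mod 239 for j=0..15):
  0:1  1:167  2:165  3:70  4:218  5:78  6:120  7:203
  8:202  9:35  10:109  11:39  12:60  13:221  14:101  15:137
Giant step factor: 167^(-16) ≡ 125 (mod 239).
Scan 55·125^i mod 239 for i = 0, 1, …:
  i=0: 55   i=1: 183   i=2: 170   i=3: 218
Match at i=3, j=4: e = 3·16 + 4 = 52.

52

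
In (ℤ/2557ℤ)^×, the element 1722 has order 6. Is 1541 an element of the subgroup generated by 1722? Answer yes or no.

no

⟨1722⟩ has order 6; its elements mod 2557 are {1, 835, 836, 1721, 1722, 2556}.
1541 is not in this set.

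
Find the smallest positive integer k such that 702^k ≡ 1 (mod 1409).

The order of 702 must divide p − 1 = 1408 = 2^7 · 11.
Divisors: 1, 2, 4, 8, 11, 16, 22, 32, 44, 64, 88, 128, 176, 352, 704, 1408.
Check each in increasing order: 702^1 ≡ 702;  702^2 ≡ 1063;  702^4 ≡ 1360;  702^8 ≡ 992;  702^11 ≡ 1408;  702^16 ≡ 582;  702^22 ≡ 1.
Smallest exponent giving 1 is 22.

22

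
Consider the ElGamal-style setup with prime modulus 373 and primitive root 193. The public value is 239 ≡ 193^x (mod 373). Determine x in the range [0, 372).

128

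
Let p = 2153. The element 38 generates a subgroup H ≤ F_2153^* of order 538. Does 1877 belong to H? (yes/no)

yes

1877 ∈ ⟨38⟩ iff 1877^538 ≡ 1 (mod 2153), since |⟨38⟩| = 538.
1877^538 mod 2153 = 1.
Since 1 = 1, 1877 lies in the subgroup.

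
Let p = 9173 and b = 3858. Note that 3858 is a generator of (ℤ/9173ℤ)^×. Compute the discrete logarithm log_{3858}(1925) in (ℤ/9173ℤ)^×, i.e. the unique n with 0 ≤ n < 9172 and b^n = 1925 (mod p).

3962

Baby-step giant-step with m = ceil(sqrt(9172)) = 96.
Baby table (3858^j mod 9173 for j=0..95):
  0:1  1:3858  2:5558  3:5463  4:5873  5:724  6:4600  7:6218
  8:1649  9:4953  10:1315  11:601  12:7062  13:1386  14:8502  15:7241
  16:3993  17:3527  18:3607  19:365  20:4701  21:1437  22:3454  23:6336
  24:7416  25:341  26:3839  27:5640  28:764  29:2979  30:8386  31:17
  32:1375  33:2756  34:1141  35:8111  36:3135  37:4816  38:4803  39:514
  40:1644  41:4009  42:1044  43:805  44:5216  45:6939  46:3848  47:3670
  48:4921  49:6281  50:6205  51:6533  52:6083  53:3680  54:6809  55:6823
  56:5797  57:1052  58:4150  59:3815  60:4778  61:4967  62:289  63:5029
  64:987  65:1051  66:292  67:7430  68:8488  69:8267  70:8738  71:429
  72:3942  73:8575  74:4512  75:6115  76:7887  77:1205  78:7352  79:1100
  80:5874  81:4582  82:985  83:2508  84:7522  85:5677  86:5915  87:6819
  88:8711  89:6339  90:644  91:7842  92:1882  93:4913  94:2936  95:7606
Giant step factor: 3858^(-96) ≡ 6243 (mod 9173).
Scan 1925·6243^i mod 9173 for i = 0, 1, …:
  i=0: 1925   i=1: 1145   i=2: 2468   i=3: 6257
  i=4: 3817   i=5: 7250   i=6: 2168   i=7: 4649
  i=8: 335   i=9: 9134     …   i=40: 4892
  i=41: 3839
Match at i=41, j=26: n = 41·96 + 26 = 3962.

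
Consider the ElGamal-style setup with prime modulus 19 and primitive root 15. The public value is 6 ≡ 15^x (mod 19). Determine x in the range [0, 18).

16

Successive powers of 15 modulo 19:
  15^0=1  15^1=15  15^2=16  15^3=12  15^4=9  15^5=2
  15^6=11  15^7=13  15^8=5  15^9=18  15^10=4  15^11=3
  15^12=7  15^13=10  15^14=17  15^15=8  15^16=6
So 15^16 ≡ 6 (mod 19), giving x = 16.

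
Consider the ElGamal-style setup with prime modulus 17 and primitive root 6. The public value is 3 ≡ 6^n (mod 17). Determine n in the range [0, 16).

15

Successive powers of 6 modulo 17:
  6^0=1  6^1=6  6^2=2  6^3=12  6^4=4  6^5=7
  6^6=8  6^7=14  6^8=16  6^9=11  6^10=15  6^11=5
  6^12=13  6^13=10  6^14=9  6^15=3
So 6^15 ≡ 3 (mod 17), giving n = 15.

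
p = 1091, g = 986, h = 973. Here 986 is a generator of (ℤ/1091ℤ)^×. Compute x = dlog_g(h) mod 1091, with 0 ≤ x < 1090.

1031

Baby-step giant-step with m = ceil(sqrt(1090)) = 34.
Baby table (986^j mod 1091 for j=0..33):
  0:1  1:986  2:115  3:1017  4:133  5:218  6:21  7:1068
  8:233  9:628  10:611  11:214  12:441  13:608  14:529  15:96
  16:830  17:130  18:533  19:767  20:199  21:925  22:1065  23:548
  24:283  25:833  26:906  27:878  28:545  29:598  30:488  31:37
  32:479  33:982
Giant step factor: 986^(-34) ≡ 987 (mod 1091).
Scan 973·987^i mod 1091 for i = 0, 1, …:
  i=0: 973   i=1: 271   i=2: 182   i=3: 710
  i=4: 348   i=5: 902   i=6: 18   i=7: 310
  i=8: 490   i=9: 317     …   i=29: 1026
  i=30: 214
Match at i=30, j=11: x = 30·34 + 11 = 1031.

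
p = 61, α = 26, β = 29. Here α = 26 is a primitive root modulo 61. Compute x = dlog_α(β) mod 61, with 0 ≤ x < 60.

55

Baby-step giant-step with m = ceil(sqrt(60)) = 8.
Baby table (26^j mod 61 for j=0..7):
  0:1  1:26  2:5  3:8  4:25  5:40  6:3  7:17
Giant step factor: 26^(-8) ≡ 57 (mod 61).
Scan 29·57^i mod 61 for i = 0, 1, …:
  i=0: 29   i=1: 6   i=2: 37   i=3: 35
  i=4: 43   i=5: 11   i=6: 17
Match at i=6, j=7: x = 6·8 + 7 = 55.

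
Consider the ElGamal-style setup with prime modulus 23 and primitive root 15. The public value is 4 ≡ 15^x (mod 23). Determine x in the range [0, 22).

8

Successive powers of 15 modulo 23:
  15^0=1  15^1=15  15^2=18  15^3=17  15^4=2  15^5=7
  15^6=13  15^7=11  15^8=4
So 15^8 ≡ 4 (mod 23), giving x = 8.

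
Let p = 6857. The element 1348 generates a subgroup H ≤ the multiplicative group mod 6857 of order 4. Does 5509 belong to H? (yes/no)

yes

⟨1348⟩ has order 4; its elements mod 6857 are {1, 1348, 5509, 6856}.
5509 is in this set.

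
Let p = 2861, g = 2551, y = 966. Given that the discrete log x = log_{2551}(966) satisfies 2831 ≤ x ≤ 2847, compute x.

Compute 2551^2831 mod 2861 = 211, then multiply by 2551 repeatedly:
  2551^2831=211  2551^2832=393  2551^2833=1193  2551^2834=2100  2551^2835=1308
  2551^2836=782  2551^2837=765  2551^2838=313  2551^2839=244  2551^2840=1607
  2551^2841=2505  2551^2842=1642  2551^2843=238  2551^2844=606  2551^2845=966
Found 966 at exponent 2845.

2845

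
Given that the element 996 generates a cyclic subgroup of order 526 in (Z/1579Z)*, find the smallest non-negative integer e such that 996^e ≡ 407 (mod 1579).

Baby-step giant-step with m = ceil(sqrt(526)) = 23.
Baby table (996^j mod 1579 for j=0..22):
  0:1  1:996  2:404  3:1318  4:579  5:349  6:224  7:465
  8:493  9:1538  10:218  11:805  12:1227  13:1525  14:1481  15:290
  16:1462  17:314  18:102  19:536  20:154  21:221  22:635
Giant step factor: 996^(-23) ≡ 112 (mod 1579).
Scan 407·112^i mod 1579 for i = 0, 1, …:
  i=0: 407   i=1: 1372   i=2: 501   i=3: 847
  i=4: 124   i=5: 1256   i=6: 141   i=7: 2
  i=8: 224
Match at i=8, j=6: e = 8·23 + 6 = 190.

190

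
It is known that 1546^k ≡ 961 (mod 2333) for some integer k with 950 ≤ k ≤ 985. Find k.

952

Compute 1546^950 mod 2333 = 1734, then multiply by 1546 repeatedly:
  1546^950=1734  1546^951=147  1546^952=961
Found 961 at exponent 952.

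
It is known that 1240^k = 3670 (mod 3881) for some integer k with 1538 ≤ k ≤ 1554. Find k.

Compute 1240^1538 mod 3881 = 387, then multiply by 1240 repeatedly:
  1240^1538=387  1240^1539=2517  1240^1540=756  1240^1541=2119  1240^1542=123
  1240^1543=1161  1240^1544=3670
Found 3670 at exponent 1544.

1544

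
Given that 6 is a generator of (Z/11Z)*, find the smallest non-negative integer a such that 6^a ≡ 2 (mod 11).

Successive powers of 6 modulo 11:
  6^0=1  6^1=6  6^2=3  6^3=7  6^4=9  6^5=10
  6^6=5  6^7=8  6^8=4  6^9=2
So 6^9 ≡ 2 (mod 11), giving a = 9.

9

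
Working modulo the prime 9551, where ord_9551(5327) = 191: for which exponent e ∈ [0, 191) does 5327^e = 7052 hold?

Baby-step giant-step with m = ceil(sqrt(191)) = 14.
Baby table (5327^j mod 9551 for j=0..13):
  0:1  1:5327  2:908  3:4110  4:3078  5:6990  6:5932  7:5056
  8:9043  9:6368  10:6735  11:3789  12:2740  13:2052
Giant step factor: 5327^(-14) ≡ 2150 (mod 9551).
Scan 7052·2150^i mod 9551 for i = 0, 1, …:
  i=0: 7052   i=1: 4363   i=2: 1368   i=3: 9043
Match at i=3, j=8: e = 3·14 + 8 = 50.

50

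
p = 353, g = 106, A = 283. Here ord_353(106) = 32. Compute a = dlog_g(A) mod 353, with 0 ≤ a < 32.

20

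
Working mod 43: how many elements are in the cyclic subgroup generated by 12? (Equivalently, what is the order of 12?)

42

The order of 12 must divide p − 1 = 42 = 2 · 3 · 7.
Divisors: 1, 2, 3, 6, 7, 14, 21, 42.
Check each in increasing order: 12^1 ≡ 12;  12^2 ≡ 15;  12^3 ≡ 8;  12^6 ≡ 21;  12^7 ≡ 37;  12^14 ≡ 36;  12^21 ≡ 42;  12^42 ≡ 1.
Smallest exponent giving 1 is 42.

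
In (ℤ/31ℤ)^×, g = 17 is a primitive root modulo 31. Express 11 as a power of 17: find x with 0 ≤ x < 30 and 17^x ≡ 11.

Successive powers of 17 modulo 31:
  17^0=1  17^1=17  17^2=10  17^3=15  17^4=7  17^5=26
  17^6=8  17^7=12  17^8=18  17^9=27  17^10=25  17^11=22
  17^12=2  17^13=3  17^14=20  17^15=30  17^16=14  17^17=21
  17^18=16  17^19=24  17^20=5  17^21=23  17^22=19  17^23=13
  17^24=4  17^25=6  17^26=9  17^27=29  17^28=28  17^29=11
So 17^29 ≡ 11 (mod 31), giving x = 29.

29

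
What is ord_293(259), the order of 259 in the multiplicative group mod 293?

The order of 259 must divide p − 1 = 292 = 2^2 · 73.
Divisors: 1, 2, 4, 73, 146, 292.
Check each in increasing order: 259^1 ≡ 259;  259^2 ≡ 277;  259^4 ≡ 256;  259^73 ≡ 155;  259^146 ≡ 292;  259^292 ≡ 1.
Smallest exponent giving 1 is 292.

292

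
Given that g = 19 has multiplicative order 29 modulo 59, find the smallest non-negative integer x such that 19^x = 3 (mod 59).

Successive powers of 19 modulo 59:
  19^0=1  19^1=19  19^2=7  19^3=15  19^4=49  19^5=46
  19^6=48  19^7=27  19^8=41  19^9=12  19^10=51  19^11=25
  19^12=3
So 19^12 ≡ 3 (mod 59), giving x = 12.

12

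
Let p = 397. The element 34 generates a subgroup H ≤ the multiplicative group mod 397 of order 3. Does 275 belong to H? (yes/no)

275 ∈ ⟨34⟩ iff 275^3 ≡ 1 (mod 397), since |⟨34⟩| = 3.
275^3 mod 397 = 30.
Since 30 ≠ 1, 275 does not lie in the subgroup.

no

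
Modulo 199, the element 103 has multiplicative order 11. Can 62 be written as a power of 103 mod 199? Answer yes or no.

yes

⟨103⟩ has order 11; its elements mod 199 are {1, 18, 61, 62, 63, 103, 114, 121, 125, 139, 188}.
62 is in this set.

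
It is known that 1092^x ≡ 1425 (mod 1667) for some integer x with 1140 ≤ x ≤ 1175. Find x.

1148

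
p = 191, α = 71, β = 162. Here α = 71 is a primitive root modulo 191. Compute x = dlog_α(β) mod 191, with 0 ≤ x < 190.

156

Baby-step giant-step with m = ceil(sqrt(190)) = 14.
Baby table (71^j mod 191 for j=0..13):
  0:1  1:71  2:75  3:168  4:86  5:185  6:147  7:123
  8:138  9:57  10:36  11:73  12:26  13:127
Giant step factor: 71^(-14) ≡ 43 (mod 191).
Scan 162·43^i mod 191 for i = 0, 1, …:
  i=0: 162   i=1: 90   i=2: 50   i=3: 49
  i=4: 6   i=5: 67   i=6: 16   i=7: 115
  i=8: 170   i=9: 52   i=10: 135   i=11: 75
Match at i=11, j=2: x = 11·14 + 2 = 156.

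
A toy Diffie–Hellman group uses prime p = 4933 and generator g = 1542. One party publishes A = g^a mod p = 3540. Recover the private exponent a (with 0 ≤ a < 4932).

1159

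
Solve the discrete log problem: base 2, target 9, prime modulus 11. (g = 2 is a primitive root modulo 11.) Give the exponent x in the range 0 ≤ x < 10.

6

Successive powers of 2 modulo 11:
  2^0=1  2^1=2  2^2=4  2^3=8  2^4=5  2^5=10
  2^6=9
So 2^6 ≡ 9 (mod 11), giving x = 6.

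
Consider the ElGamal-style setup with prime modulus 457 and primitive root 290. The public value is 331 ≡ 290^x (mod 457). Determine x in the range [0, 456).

434

Baby-step giant-step with m = ceil(sqrt(456)) = 22.
Baby table (290^j mod 457 for j=0..21):
  0:1  1:290  2:12  3:281  4:144  5:173  6:357  7:248
  8:171  9:234  10:224  11:66  12:403  13:335  14:266  15:364
  16:450  17:255  18:373  19:318  20:363  21:160
Giant step factor: 290^(-22) ≡ 331 (mod 457).
Scan 331·331^i mod 457 for i = 0, 1, …:
  i=0: 331   i=1: 338   i=2: 370   i=3: 451
  i=4: 299   i=5: 257   i=6: 65   i=7: 36
  i=8: 34   i=9: 286     …   i=18: 127
  i=19: 450
Match at i=19, j=16: x = 19·22 + 16 = 434.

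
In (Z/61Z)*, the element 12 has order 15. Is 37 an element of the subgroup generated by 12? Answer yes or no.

no

⟨12⟩ has order 15; its elements mod 61 are {1, 9, 12, 13, 15, 16, 20, 22, 25, 34, 42, 47, 56, 57, 58}.
37 is not in this set.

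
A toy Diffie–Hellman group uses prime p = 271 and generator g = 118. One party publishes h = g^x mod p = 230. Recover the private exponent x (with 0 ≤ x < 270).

3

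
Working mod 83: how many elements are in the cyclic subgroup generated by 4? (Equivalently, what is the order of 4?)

41

The order of 4 must divide p − 1 = 82 = 2 · 41.
Divisors: 1, 2, 41, 82.
Check each in increasing order: 4^1 ≡ 4;  4^2 ≡ 16;  4^41 ≡ 1.
Smallest exponent giving 1 is 41.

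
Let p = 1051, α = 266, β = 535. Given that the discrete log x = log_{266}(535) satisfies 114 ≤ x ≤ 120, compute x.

116

Compute 266^114 mod 1051 = 231, then multiply by 266 repeatedly:
  266^114=231  266^115=488  266^116=535
Found 535 at exponent 116.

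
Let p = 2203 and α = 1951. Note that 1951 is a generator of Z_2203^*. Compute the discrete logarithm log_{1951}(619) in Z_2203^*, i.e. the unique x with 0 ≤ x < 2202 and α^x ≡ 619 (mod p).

Baby-step giant-step with m = ceil(sqrt(2202)) = 47.
Baby table (1951^j mod 2203 for j=0..46):
  0:1  1:1951  2:1820  3:1787  4:1291  5:712  6:1222  7:476
  8:1213  9:541  10:254  11:2082  12:1853  13:80  14:1870  15:202
  16:1968  17:1942  18:1885  19:828  20:629  21:108  22:1423  23:493
  24:1335  25:639  26:1994  27:1999  28:739  29:1027  30:1150  31:996
  32:150  33:1854  34:2031  35:1487  36:1989  37:1056  38:451  39:904
  40:1304  41:1842  42:649  43:1677  44:372  45:985  46:719
Giant step factor: 1951^(-47) ≡ 126 (mod 2203).
Scan 619·126^i mod 2203 for i = 0, 1, …:
  i=0: 619   i=1: 889   i=2: 1864   i=3: 1346
  i=4: 2168   i=5: 2199   i=6: 1699   i=7: 383
  i=8: 1995   i=9: 228     …   i=29: 1987
  i=30: 1423
Match at i=30, j=22: x = 30·47 + 22 = 1432.

1432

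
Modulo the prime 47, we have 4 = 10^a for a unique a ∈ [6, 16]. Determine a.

14

Compute 10^6 mod 47 = 28, then multiply by 10 repeatedly:
  10^6=28  10^7=45  10^8=27  10^9=35  10^10=21
  10^11=22  10^12=32  10^13=38  10^14=4
Found 4 at exponent 14.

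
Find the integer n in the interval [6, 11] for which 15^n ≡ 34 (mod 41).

7

Compute 15^6 mod 41 = 5, then multiply by 15 repeatedly:
  15^6=5  15^7=34
Found 34 at exponent 7.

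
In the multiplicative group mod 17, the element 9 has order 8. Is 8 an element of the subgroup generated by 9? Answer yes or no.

yes

8 ∈ ⟨9⟩ iff 8^8 ≡ 1 (mod 17), since |⟨9⟩| = 8.
8^8 mod 17 = 1.
Since 1 = 1, 8 lies in the subgroup.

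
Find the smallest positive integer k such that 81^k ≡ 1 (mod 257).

64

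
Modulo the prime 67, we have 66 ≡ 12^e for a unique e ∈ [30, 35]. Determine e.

33

Compute 12^30 mod 67 = 24, then multiply by 12 repeatedly:
  12^30=24  12^31=20  12^32=39  12^33=66
Found 66 at exponent 33.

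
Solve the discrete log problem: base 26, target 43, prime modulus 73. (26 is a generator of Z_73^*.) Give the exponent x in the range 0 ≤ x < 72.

33

Baby-step giant-step with m = ceil(sqrt(72)) = 9.
Baby table (26^j mod 73 for j=0..8):
  0:1  1:26  2:19  3:56  4:69  5:42  6:70  7:68
  8:16
Giant step factor: 26^(-9) ≡ 63 (mod 73).
Scan 43·63^i mod 73 for i = 0, 1, …:
  i=0: 43   i=1: 8   i=2: 66   i=3: 70
Match at i=3, j=6: x = 3·9 + 6 = 33.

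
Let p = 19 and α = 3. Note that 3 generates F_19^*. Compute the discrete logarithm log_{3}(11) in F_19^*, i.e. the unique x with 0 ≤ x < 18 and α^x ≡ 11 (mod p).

Successive powers of 3 modulo 19:
  3^0=1  3^1=3  3^2=9  3^3=8  3^4=5  3^5=15
  3^6=7  3^7=2  3^8=6  3^9=18  3^10=16  3^11=10
  3^12=11
So 3^12 ≡ 11 (mod 19), giving x = 12.

12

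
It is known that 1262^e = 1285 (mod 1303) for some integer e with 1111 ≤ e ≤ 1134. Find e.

Compute 1262^1111 mod 1303 = 1246, then multiply by 1262 repeatedly:
  1262^1111=1246  1262^1112=1034  1262^1113=605  1262^1114=1255  1262^1115=665
  1262^1116=98  1262^1117=1194  1262^1118=560  1262^1119=494  1262^1120=594
  1262^1121=403  1262^1122=416  1262^1123=1186  1262^1124=888  1262^1125=76
  1262^1126=793  1262^1127=62  1262^1128=64  1262^1129=1285
Found 1285 at exponent 1129.

1129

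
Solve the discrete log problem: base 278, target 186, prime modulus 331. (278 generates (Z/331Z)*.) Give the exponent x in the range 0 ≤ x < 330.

Baby-step giant-step with m = ceil(sqrt(330)) = 19.
Baby table (278^j mod 331 for j=0..18):
  0:1  1:278  2:161  3:73  4:103  5:168  6:33  7:237
  8:17  9:92  10:89  11:248  12:96  13:208  14:230  15:57
  16:289  17:240  18:189
Giant step factor: 278^(-19) ≡ 175 (mod 331).
Scan 186·175^i mod 331 for i = 0, 1, …:
  i=0: 186   i=1: 112   i=2: 71   i=3: 178
  i=4: 36   i=5: 11   i=6: 270   i=7: 248
Match at i=7, j=11: x = 7·19 + 11 = 144.

144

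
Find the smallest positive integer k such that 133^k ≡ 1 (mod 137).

17

The order of 133 must divide p − 1 = 136 = 2^3 · 17.
Divisors: 1, 2, 4, 8, 17, 34, 68, 136.
Check each in increasing order: 133^1 ≡ 133;  133^2 ≡ 16;  133^4 ≡ 119;  133^8 ≡ 50;  133^17 ≡ 1.
Smallest exponent giving 1 is 17.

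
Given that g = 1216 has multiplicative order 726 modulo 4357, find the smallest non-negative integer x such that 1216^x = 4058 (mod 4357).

311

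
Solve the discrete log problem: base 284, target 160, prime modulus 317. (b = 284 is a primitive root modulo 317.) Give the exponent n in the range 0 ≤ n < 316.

Baby-step giant-step with m = ceil(sqrt(316)) = 18.
Baby table (284^j mod 317 for j=0..17):
  0:1  1:284  2:138  3:201  4:24  5:159  6:142  7:69
  8:259  9:12  10:238  11:71  12:193  13:288  14:6  15:119
  16:194  17:255
Giant step factor: 284^(-18) ≡ 306 (mod 317).
Scan 160·306^i mod 317 for i = 0, 1, …:
  i=0: 160   i=1: 142
Match at i=1, j=6: n = 1·18 + 6 = 24.

24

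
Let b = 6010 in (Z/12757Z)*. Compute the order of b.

12756

The order of 6010 must divide p − 1 = 12756 = 2^2 · 3 · 1063.
Divisors: 1, 2, 3, 4, 6, 12, 1063, 2126, 3189, 4252, 6378, 12756.
Check each in increasing order: 6010^1 ≡ 6010;  6010^2 ≡ 5033;  6010^3 ≡ 1483;  6010^4 ≡ 8444;  6010^6 ≡ 5085;  6010^12 ≡ 11543;  6010^1063 ≡ 10683;  6010^2126 ≡ 2367;  6010^3189 ≡ 2287;  6010^4252 ≡ 2366;  6010^6378 ≡ 12756;  6010^12756 ≡ 1.
Smallest exponent giving 1 is 12756.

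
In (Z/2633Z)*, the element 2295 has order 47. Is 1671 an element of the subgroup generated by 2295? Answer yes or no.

1671 ∈ ⟨2295⟩ iff 1671^47 ≡ 1 (mod 2633), since |⟨2295⟩| = 47.
1671^47 mod 2633 = 1.
Since 1 = 1, 1671 lies in the subgroup.

yes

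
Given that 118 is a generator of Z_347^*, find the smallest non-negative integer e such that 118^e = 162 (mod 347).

257

Baby-step giant-step with m = ceil(sqrt(346)) = 19.
Baby table (118^j mod 347 for j=0..18):
  0:1  1:118  2:44  3:334  4:201  5:122  6:169  7:163
  8:149  9:232  10:310  11:145  12:107  13:134  14:197  15:344
  16:340  17:215  18:39
Giant step factor: 118^(-19) ≡ 286 (mod 347).
Scan 162·286^i mod 347 for i = 0, 1, …:
  i=0: 162   i=1: 181   i=2: 63   i=3: 321
  i=4: 198   i=5: 67   i=6: 77   i=7: 161
  i=8: 242   i=9: 159   i=10: 17   i=11: 4
  i=12: 103   i=13: 310
Match at i=13, j=10: e = 13·19 + 10 = 257.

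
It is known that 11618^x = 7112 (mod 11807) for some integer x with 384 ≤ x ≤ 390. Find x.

388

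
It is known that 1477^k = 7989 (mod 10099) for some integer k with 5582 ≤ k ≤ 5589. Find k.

5587

Compute 1477^5582 mod 10099 = 2226, then multiply by 1477 repeatedly:
  1477^5582=2226  1477^5583=5627  1477^5584=9701  1477^5585=7995  1477^5586=2884
  1477^5587=7989
Found 7989 at exponent 5587.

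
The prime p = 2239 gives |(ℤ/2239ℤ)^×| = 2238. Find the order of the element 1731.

The order of 1731 must divide p − 1 = 2238 = 2 · 3 · 373.
Divisors: 1, 2, 3, 6, 373, 746, 1119, 2238.
Check each in increasing order: 1731^1 ≡ 1731;  1731^2 ≡ 579;  1731^3 ≡ 1416;  1731^6 ≡ 1151;  1731^373 ≡ 2238;  1731^746 ≡ 1.
Smallest exponent giving 1 is 746.

746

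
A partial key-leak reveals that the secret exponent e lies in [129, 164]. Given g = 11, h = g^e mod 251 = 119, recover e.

152

Compute 11^129 mod 251 = 168, then multiply by 11 repeatedly:
  11^129=168  11^130=91  11^131=248  11^132=218  11^133=139
  11^134=23  11^135=2  11^136=22  11^137=242  11^138=152
  11^139=166  11^140=69  11^141=6  11^142=66  11^143=224
  11^144=205  11^145=247  11^146=207  11^147=18  11^148=198
  11^149=170  11^150=113  11^151=239  11^152=119
Found 119 at exponent 152.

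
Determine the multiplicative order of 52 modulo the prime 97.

32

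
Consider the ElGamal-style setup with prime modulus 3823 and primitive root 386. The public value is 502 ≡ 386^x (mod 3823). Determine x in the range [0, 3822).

733

Baby-step giant-step with m = ceil(sqrt(3822)) = 62.
Baby table (386^j mod 3823 for j=0..61):
  0:1  1:386  2:3722  3:3067  4:2555  5:3719  6:1909  7:2858
  8:2164  9:1890  10:3170  11:260  12:962  13:501  14:2236  15:2921
  16:3544  17:3173  18:1418  19:659  20:2056  21:2255  22:2609  23:1625
  24:278  25:264  26:2506  27:97  28:3035  29:1672  30:3128  31:3163
  32:1381  33:1669  34:1970  35:3466  36:3649  37:1650  38:2282  39:1562
  40:2721  41:2804  42:435  43:3521  44:1941  45:3741  46:2755  47:636
  48:824  49:755  50:882  51:205  52:2670  53:2233  54:1763  55:24
  56:1618  57:1399  58:971  59:152  60:1327  61:3763
Giant step factor: 386^(-62) ≡ 2497 (mod 3823).
Scan 502·2497^i mod 3823 for i = 0, 1, …:
  i=0: 502   i=1: 3373   i=2: 312   i=3: 2995
  i=4: 727   i=5: 3217   i=6: 726   i=7: 720
  i=8: 1030   i=9: 2854   i=10: 366   i=11: 205
Match at i=11, j=51: x = 11·62 + 51 = 733.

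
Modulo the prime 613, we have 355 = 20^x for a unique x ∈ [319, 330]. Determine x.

Compute 20^319 mod 613 = 496, then multiply by 20 repeatedly:
  20^319=496  20^320=112  20^321=401  20^322=51  20^323=407
  20^324=171  20^325=355
Found 355 at exponent 325.

325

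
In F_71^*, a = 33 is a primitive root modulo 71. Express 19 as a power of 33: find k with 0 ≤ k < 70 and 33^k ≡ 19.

Baby-step giant-step with m = ceil(sqrt(70)) = 9.
Baby table (33^j mod 71 for j=0..8):
  0:1  1:33  2:24  3:11  4:8  5:51  6:50  7:17
  8:64
Giant step factor: 33^(-9) ≡ 67 (mod 71).
Scan 19·67^i mod 71 for i = 0, 1, …:
  i=0: 19   i=1: 66   i=2: 20   i=3: 62
  i=4: 36   i=5: 69   i=6: 8
Match at i=6, j=4: k = 6·9 + 4 = 58.

58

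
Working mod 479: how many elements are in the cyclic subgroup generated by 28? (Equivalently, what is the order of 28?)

239

The order of 28 must divide p − 1 = 478 = 2 · 239.
Divisors: 1, 2, 239, 478.
Check each in increasing order: 28^1 ≡ 28;  28^2 ≡ 305;  28^239 ≡ 1.
Smallest exponent giving 1 is 239.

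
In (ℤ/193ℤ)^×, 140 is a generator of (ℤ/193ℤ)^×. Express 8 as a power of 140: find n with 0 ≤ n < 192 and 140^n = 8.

Baby-step giant-step with m = ceil(sqrt(192)) = 14.
Baby table (140^j mod 193 for j=0..13):
  0:1  1:140  2:107  3:119  4:62  5:188  6:72  7:44
  8:177  9:76  10:25  11:26  12:166  13:80
Giant step factor: 140^(-14) ≡ 161 (mod 193).
Scan 8·161^i mod 193 for i = 0, 1, …:
  i=0: 8   i=1: 130   i=2: 86   i=3: 143
  i=4: 56   i=5: 138   i=6: 23   i=7: 36
  i=8: 6   i=9: 1
Match at i=9, j=0: n = 9·14 + 0 = 126.

126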